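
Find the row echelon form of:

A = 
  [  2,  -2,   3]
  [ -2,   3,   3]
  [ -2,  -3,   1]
Row operations:
R2 → R2 + (1)·R1
R3 → R3 + (1)·R1
R3 → R3 + (5)·R2

Resulting echelon form:
REF = 
  [  2,  -2,   3]
  [  0,   1,   6]
  [  0,   0,  34]

Rank = 3 (number of non-zero pivot rows).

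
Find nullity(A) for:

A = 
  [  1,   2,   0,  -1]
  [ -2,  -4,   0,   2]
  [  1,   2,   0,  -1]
nullity(A) = 3

Row reduce:
R2 → R2 + (2)·R1
R3 → R3 - (1)·R1
REF = 
  [  1,   2,   0,  -1]
  [  0,   0,   0,   0]
  [  0,   0,   0,   0]
Pivot columns: 1 → 1 pivot.
rank(A) = 1, so nullity(A) = 4 - 1 = 3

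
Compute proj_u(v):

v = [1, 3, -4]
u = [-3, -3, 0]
v·u = (1)(-3) + (3)(-3) + (-4)(0) = -12
u·u = (-3)² + (-3)² + (0)² = 18
proj_u(v) = (v·u / u·u) × u = (-12/18) × u = (-2/3) × u

proj_u(v) = [2, 2, 0]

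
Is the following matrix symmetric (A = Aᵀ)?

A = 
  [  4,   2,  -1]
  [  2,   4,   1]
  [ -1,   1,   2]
Yes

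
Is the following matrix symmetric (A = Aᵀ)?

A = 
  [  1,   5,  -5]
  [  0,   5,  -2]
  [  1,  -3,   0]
No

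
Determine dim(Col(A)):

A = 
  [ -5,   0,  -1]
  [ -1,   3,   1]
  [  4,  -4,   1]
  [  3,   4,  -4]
Row reduce:
R2 → R2 - (1/5)·R1
R3 → R3 + (4/5)·R1
R4 → R4 + (3/5)·R1
R3 → R3 + (4/3)·R2
R4 → R4 - (4/3)·R2
R4 → R4 + (31/9)·R3
REF = 
  [ -5,   0,  -1]
  [  0,   3, 6/5]
  [  0,   0, 9/5]
  [  0,   0,   0]
Pivot columns: 1, 2, 3 → 3 pivots.
dim(Col(A)) = number of pivot columns = 3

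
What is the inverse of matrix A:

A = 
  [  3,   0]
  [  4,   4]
det(A) = (3)(4) - (0)(4) = 12
For a 2×2 matrix, A⁻¹ = (1/det(A)) · [[d, -b], [-c, a]]
    = (1/12) · [[4, 0], [-4, 3]]

A⁻¹ = 
  [ 1/3,    0]
  [-1/3,  1/4]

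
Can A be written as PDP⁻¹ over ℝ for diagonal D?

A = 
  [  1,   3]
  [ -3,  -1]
No

tr(A) = 0, det(A) = 8
Characteristic polynomial: λ² - tr(A)λ + det(A) = λ² + 8
λ² + 8 = 0  ⇒  λ = (0 ± √((0)² - 4·(8)))/2 = (0 ± √(-32))/2
  = 2i√2,  -2i√2
Eigenvalues: 2i√2, -2i√2  (≈ 0 + 2.828i, 0 - 2.828i)
Has complex eigenvalues (not diagonalizable over ℝ).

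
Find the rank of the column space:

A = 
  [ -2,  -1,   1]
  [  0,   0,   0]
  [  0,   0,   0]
dim(Col(A)) = 1

Row reduce:
(no row operations needed)
REF = 
  [ -2,  -1,   1]
  [  0,   0,   0]
  [  0,   0,   0]
Pivot columns: 1 → 1 pivot.
dim(Col(A)) = number of pivot columns = 1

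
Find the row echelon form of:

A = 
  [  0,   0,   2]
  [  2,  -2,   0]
Row operations:
Swap R1 ↔ R2

Resulting echelon form:
REF = 
  [  2,  -2,   0]
  [  0,   0,   2]

Rank = 2 (number of non-zero pivot rows).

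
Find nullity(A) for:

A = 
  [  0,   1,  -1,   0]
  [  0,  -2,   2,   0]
nullity(A) = 3

Row reduce:
R2 → R2 + (2)·R1
REF = 
  [  0,   1,  -1,   0]
  [  0,   0,   0,   0]
Pivot columns: 2 → 1 pivot.
rank(A) = 1, so nullity(A) = 4 - 1 = 3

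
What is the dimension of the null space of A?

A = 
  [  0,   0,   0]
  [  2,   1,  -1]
nullity(A) = 2

Row reduce:
Swap R1 ↔ R2
REF = 
  [  2,   1,  -1]
  [  0,   0,   0]
Pivot columns: 1 → 1 pivot.
rank(A) = 1, so nullity(A) = 3 - 1 = 2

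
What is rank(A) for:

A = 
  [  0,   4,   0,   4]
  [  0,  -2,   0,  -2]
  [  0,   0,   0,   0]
rank(A) = 1

Row reduce:
R2 → R2 + (1/2)·R1
REF = 
  [  0,   4,   0,   4]
  [  0,   0,   0,   0]
  [  0,   0,   0,   0]
Pivot columns: 2 → 1 pivot.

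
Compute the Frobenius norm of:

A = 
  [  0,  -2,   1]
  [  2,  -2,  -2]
||A||_F = 4.123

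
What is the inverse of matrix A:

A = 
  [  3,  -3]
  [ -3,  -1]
det(A) = (3)(-1) - (-3)(-3) = -12
For a 2×2 matrix, A⁻¹ = (1/det(A)) · [[d, -b], [-c, a]]
    = (-1/12) · [[-1, 3], [3, 3]]

A⁻¹ = 
  [1/12, -1/4]
  [-1/4, -1/4]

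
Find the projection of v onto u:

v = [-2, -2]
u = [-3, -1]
v·u = (-2)(-3) + (-2)(-1) = 8
u·u = (-3)² + (-1)² = 10
proj_u(v) = (v·u / u·u) × u = (8/10) × u = (4/5) × u

proj_u(v) = [-12/5, -4/5]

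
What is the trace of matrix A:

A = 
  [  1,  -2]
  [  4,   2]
3

tr(A) = 1 + 2 = 3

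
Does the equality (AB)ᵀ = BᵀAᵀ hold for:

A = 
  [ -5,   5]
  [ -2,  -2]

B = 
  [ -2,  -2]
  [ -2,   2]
Yes

(AB)ᵀ = 
  [  0,   8]
  [ 20,   0]

BᵀAᵀ = 
  [  0,   8]
  [ 20,   0]

Both sides are equal — this is the standard identity (AB)ᵀ = BᵀAᵀ, which holds for all A, B.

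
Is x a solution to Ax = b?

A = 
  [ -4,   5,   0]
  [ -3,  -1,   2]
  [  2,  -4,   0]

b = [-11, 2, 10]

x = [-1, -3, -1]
No

Ax = [-11, 4, 10] ≠ b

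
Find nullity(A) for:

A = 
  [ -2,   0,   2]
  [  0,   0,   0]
nullity(A) = 2

Row reduce:
(no row operations needed)
REF = 
  [ -2,   0,   2]
  [  0,   0,   0]
Pivot columns: 1 → 1 pivot.
rank(A) = 1, so nullity(A) = 3 - 1 = 2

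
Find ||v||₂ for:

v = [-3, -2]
3.606

||v||₂ = √((-3)² + (-2)²) = √13 = 3.606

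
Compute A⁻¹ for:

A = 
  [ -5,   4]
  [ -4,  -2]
det(A) = (-5)(-2) - (4)(-4) = 26
For a 2×2 matrix, A⁻¹ = (1/det(A)) · [[d, -b], [-c, a]]
    = (1/26) · [[-2, -4], [4, -5]]

A⁻¹ = 
  [-1/13, -2/13]
  [ 2/13, -5/26]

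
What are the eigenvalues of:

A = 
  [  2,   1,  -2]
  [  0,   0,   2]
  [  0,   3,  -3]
λ = 2, (-3 + √33)/2, (-3 - √33)/2  (≈ 2, 1.372, -4.372)

Characteristic polynomial: det(λI - A) = λ³ + λ² - 12λ + 12
Testing integer divisors of the constant term: p(2) = 0, so (λ - 2) is a factor:
p(λ) = (λ - 2)(λ² + 3λ - 6)
λ² + 3λ - 6 = 0  ⇒  λ = (-3 ± √((3)² - 4·(-6)))/2 = (-3 ± √(33))/2
  = (-3 + √33)/2,  (-3 - √33)/2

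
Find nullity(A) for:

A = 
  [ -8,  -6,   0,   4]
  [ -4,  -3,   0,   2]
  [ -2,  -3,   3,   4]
nullity(A) = 2

Row reduce:
R2 → R2 - (1/2)·R1
R3 → R3 - (1/4)·R1
Swap R2 ↔ R3
REF = 
  [  -8,   -6,    0,    4]
  [   0, -3/2,    3,    3]
  [   0,    0,    0,    0]
Pivot columns: 1, 2 → 2 pivots.
rank(A) = 2, so nullity(A) = 4 - 2 = 2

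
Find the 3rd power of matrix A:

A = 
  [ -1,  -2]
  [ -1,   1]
A^3 = 
  [ -3,  -6]
  [ -3,   3]

A² = A·A:
A²[1,1] = (-1)(-1) + (-2)(-1) = 3
A²[1,2] = (-1)(-2) + (-2)(1) = 0
A²[2,1] = (-1)(-1) + (1)(-1) = 0
A²[2,2] = (-1)(-2) + (1)(1) = 3
A² = 
  [  3,   0]
  [  0,   3]

A^3 = A^2·A:
A^3[1,1] = (3)(-1) + (0)(-1) = -3
A^3[1,2] = (3)(-2) + (0)(1) = -6
A^3[2,1] = (0)(-1) + (3)(-1) = -3
A^3[2,2] = (0)(-2) + (3)(1) = 3
A^3 = 
  [ -3,  -6]
  [ -3,   3]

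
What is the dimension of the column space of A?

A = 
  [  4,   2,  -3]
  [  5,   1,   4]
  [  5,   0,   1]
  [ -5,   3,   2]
dim(Col(A)) = 3

Row reduce:
R2 → R2 - (5/4)·R1
R3 → R3 - (5/4)·R1
R4 → R4 + (5/4)·R1
R3 → R3 - (5/3)·R2
R4 → R4 + (11/3)·R2
R4 → R4 + (160/49)·R3
REF = 
  [    4,     2,    -3]
  [    0,  -3/2,  31/4]
  [    0,     0, -49/6]
  [    0,     0,     0]
Pivot columns: 1, 2, 3 → 3 pivots.
dim(Col(A)) = number of pivot columns = 3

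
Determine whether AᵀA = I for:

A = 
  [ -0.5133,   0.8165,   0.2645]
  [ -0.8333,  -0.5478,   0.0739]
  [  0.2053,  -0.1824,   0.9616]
Yes

AᵀA = 
  [  1,  -0.0001,   0.0001]
  [ -0.0001,   1,   0.0001]
  [  0.0001,   0.0001,   1.0001]
≈ I (equal to I up to the 4-dp rounding of the entries)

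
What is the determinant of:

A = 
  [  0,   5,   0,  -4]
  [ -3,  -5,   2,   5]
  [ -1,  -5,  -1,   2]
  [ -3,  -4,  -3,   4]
-170

Cofactor expansion along row 1: det(A) = a₁₁M₁₁ - a₁₂M₁₂ + a₁₃M₁₃ - a₁₄M₁₄

M₁₁ = det[[-5, 2, 5]; [-5, -1, 2]; [-4, -3, 4]]
  = (-5)·((-1)(4) - (2)(-3)) - (2)·((-5)(4) - (2)(-4)) + (5)·((-5)(-3) - (-1)(-4))
  = (-5)(2) - (2)(-12) + (5)(11)
  = 69
M₁₂ = det[[-3, 2, 5]; [-1, -1, 2]; [-3, -3, 4]]
  = (-3)·((-1)(4) - (2)(-3)) - (2)·((-1)(4) - (2)(-3)) + (5)·((-1)(-3) - (-1)(-3))
  = (-3)(2) - (2)(2) + (5)(0)
  = -10
M₁₃ = det[[-3, -5, 5]; [-1, -5, 2]; [-3, -4, 4]]
  = (-3)·((-5)(4) - (2)(-4)) - (-5)·((-1)(4) - (2)(-3)) + (5)·((-1)(-4) - (-5)(-3))
  = (-3)(-12) - (-5)(2) + (5)(-11)
  = -9
M₁₄ = det[[-3, -5, 2]; [-1, -5, -1]; [-3, -4, -3]]
  = (-3)·((-5)(-3) - (-1)(-4)) - (-5)·((-1)(-3) - (-1)(-3)) + (2)·((-1)(-4) - (-5)(-3))
  = (-3)(11) - (-5)(0) + (2)(-11)
  = -55

det(A) = (0)(69) - (5)(-10) + (0)(-9) - (-4)(-55) = -170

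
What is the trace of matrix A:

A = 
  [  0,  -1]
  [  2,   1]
1

tr(A) = 0 + 1 = 1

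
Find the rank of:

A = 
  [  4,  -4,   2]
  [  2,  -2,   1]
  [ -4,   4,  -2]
Row reduce:
R2 → R2 - (1/2)·R1
R3 → R3 + (1)·R1
REF = 
  [  4,  -4,   2]
  [  0,   0,   0]
  [  0,   0,   0]
Pivot columns: 1 → 1 pivot.

rank(A) = 1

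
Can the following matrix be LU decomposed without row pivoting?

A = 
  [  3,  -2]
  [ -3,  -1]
Yes.
A[1,1] = 3 ≠ 0, so Gaussian elimination proceeds without a row swap: multiplier ℓ₂₁ = (-3)/(3) = -1, and U[2,2] = -1 - (-1)(-2) = -3.
L = 
  [  1,   0]
  [ -1,   1]
U = 
  [  3,  -2]
  [  0,  -3]
Check row 2 of LU: [(-1)(3), (-1)(-2) + (-3)] = [-3, -1] = row 2 of A ✓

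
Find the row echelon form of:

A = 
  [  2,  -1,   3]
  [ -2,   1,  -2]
Row operations:
R2 → R2 + (1)·R1

Resulting echelon form:
REF = 
  [  2,  -1,   3]
  [  0,   0,   1]

Rank = 2 (number of non-zero pivot rows).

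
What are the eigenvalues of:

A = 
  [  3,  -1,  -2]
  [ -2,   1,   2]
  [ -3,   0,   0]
λ = 0, 5, -1

Characteristic polynomial: det(λI - A) = λ³ - 4λ² - 5λ
The constant term is 0, so λ = 0 is a root: p(λ) = λ(λ² - 4λ - 5)
λ² - 4λ - 5 = (λ + 1)(λ - 5)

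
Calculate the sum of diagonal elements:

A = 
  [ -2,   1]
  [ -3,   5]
3

tr(A) = -2 + 5 = 3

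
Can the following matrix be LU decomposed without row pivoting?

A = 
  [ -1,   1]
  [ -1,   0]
Yes.
A[1,1] = -1 ≠ 0, so Gaussian elimination proceeds without a row swap: multiplier ℓ₂₁ = (-1)/(-1) = 1, and U[2,2] = 0 - (1)(1) = -1.
L = 
  [  1,   0]
  [  1,   1]
U = 
  [ -1,   1]
  [  0,  -1]
Check row 2 of LU: [(1)(-1), (1)(1) + (-1)] = [-1, 0] = row 2 of A ✓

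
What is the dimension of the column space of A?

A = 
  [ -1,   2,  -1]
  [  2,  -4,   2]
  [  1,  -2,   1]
dim(Col(A)) = 1

Row reduce:
R2 → R2 + (2)·R1
R3 → R3 + (1)·R1
REF = 
  [ -1,   2,  -1]
  [  0,   0,   0]
  [  0,   0,   0]
Pivot columns: 1 → 1 pivot.
dim(Col(A)) = number of pivot columns = 1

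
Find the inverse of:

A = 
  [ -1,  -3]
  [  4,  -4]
det(A) = (-1)(-4) - (-3)(4) = 16
For a 2×2 matrix, A⁻¹ = (1/det(A)) · [[d, -b], [-c, a]]
    = (1/16) · [[-4, 3], [-4, -1]]

A⁻¹ = 
  [ -1/4,  3/16]
  [ -1/4, -1/16]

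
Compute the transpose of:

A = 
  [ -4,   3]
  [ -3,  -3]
Aᵀ = 
  [ -4,  -3]
  [  3,  -3]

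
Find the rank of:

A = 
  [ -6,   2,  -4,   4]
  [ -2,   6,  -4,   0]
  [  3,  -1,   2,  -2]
rank(A) = 2

Row reduce:
R2 → R2 - (1/3)·R1
R3 → R3 + (1/2)·R1
REF = 
  [  -6,    2,   -4,    4]
  [   0, 16/3, -8/3, -4/3]
  [   0,    0,    0,    0]
Pivot columns: 1, 2 → 2 pivots.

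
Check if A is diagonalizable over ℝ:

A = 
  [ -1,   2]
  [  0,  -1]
No

tr(A) = -2, det(A) = 1
Characteristic polynomial: λ² - tr(A)λ + det(A) = λ² + 2λ + 1
λ² + 2λ + 1 = (λ + 1)²
Eigenvalues: -1, -1
λ=-1: alg. mult. = 2, geom. mult. = 2 - rank(A - (-1)I) = 2 - 1 = 1
Sum of geometric multiplicities = 1 < n = 2, so there aren't enough independent eigenvectors.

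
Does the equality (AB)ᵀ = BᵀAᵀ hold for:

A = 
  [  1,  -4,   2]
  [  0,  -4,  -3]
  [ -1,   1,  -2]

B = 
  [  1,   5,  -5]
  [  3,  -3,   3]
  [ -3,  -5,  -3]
Yes

(AB)ᵀ = 
  [-17,  -3,   8]
  [  7,  27,   2]
  [-23,  -3,  14]

BᵀAᵀ = 
  [-17,  -3,   8]
  [  7,  27,   2]
  [-23,  -3,  14]

Both sides are equal — this is the standard identity (AB)ᵀ = BᵀAᵀ, which holds for all A, B.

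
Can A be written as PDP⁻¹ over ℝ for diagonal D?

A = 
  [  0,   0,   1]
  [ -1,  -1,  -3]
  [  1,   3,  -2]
No

Characteristic polynomial: det(λI - A) = λ³ + 3λ² + 10λ + 2
By the rational root theorem any rational root is an integer dividing 2; none of those is a root, so p(λ) has no rational roots and hence (being an irreducible cubic) no repeated roots.
Discriminant of the cubic: Δ = -2344
Δ < 0 ⇒ one real eigenvalue and a complex-conjugate pair: λ ≈ -1.394 + 2.732i, -1.394 - 2.732i, -0.2126
Has complex eigenvalues (not diagonalizable over ℝ).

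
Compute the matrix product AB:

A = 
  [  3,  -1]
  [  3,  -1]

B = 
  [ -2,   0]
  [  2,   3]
AB = 
  [ -8,  -3]
  [ -8,  -3]

A is 2×2 and B is 2×2, so AB is 2×2. Each entry is (row of A)·(column of B):
AB[1,1] = (3)(-2) + (-1)(2) = -8
AB[1,2] = (3)(0) + (-1)(3) = -3
AB[2,1] = (3)(-2) + (-1)(2) = -8
AB[2,2] = (3)(0) + (-1)(3) = -3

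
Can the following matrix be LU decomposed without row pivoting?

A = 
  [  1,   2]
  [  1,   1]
Yes.
A[1,1] = 1 ≠ 0, so Gaussian elimination proceeds without a row swap: multiplier ℓ₂₁ = (1)/(1) = 1, and U[2,2] = 1 - (1)(2) = -1.
L = 
  [  1,   0]
  [  1,   1]
U = 
  [  1,   2]
  [  0,  -1]
Check row 2 of LU: [(1)(1), (1)(2) + (-1)] = [1, 1] = row 2 of A ✓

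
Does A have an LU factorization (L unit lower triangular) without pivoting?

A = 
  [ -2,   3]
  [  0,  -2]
Yes.
A[1,1] = -2 ≠ 0, so Gaussian elimination proceeds without a row swap: multiplier ℓ₂₁ = (0)/(-2) = 0, and U[2,2] = -2 - (0)(3) = -2.
L = 
  [  1,   0]
  [  0,   1]
U = 
  [ -2,   3]
  [  0,  -2]
Check row 2 of LU: [(0)(-2), (0)(3) + (-2)] = [0, -2] = row 2 of A ✓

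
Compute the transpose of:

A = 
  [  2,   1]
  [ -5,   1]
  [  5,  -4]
Aᵀ = 
  [  2,  -5,   5]
  [  1,   1,  -4]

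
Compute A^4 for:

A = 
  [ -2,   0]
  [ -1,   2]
A^4 = 
  [ 16,   0]
  [  0,  16]

A² = A·A:
A²[1,1] = (-2)(-2) + (0)(-1) = 4
A²[1,2] = (-2)(0) + (0)(2) = 0
A²[2,1] = (-1)(-2) + (2)(-1) = 0
A²[2,2] = (-1)(0) + (2)(2) = 4
A² = 
  [  4,   0]
  [  0,   4]

A^3 = A^2·A:
A^3[1,1] = (4)(-2) + (0)(-1) = -8
A^3[1,2] = (4)(0) + (0)(2) = 0
A^3[2,1] = (0)(-2) + (4)(-1) = -4
A^3[2,2] = (0)(0) + (4)(2) = 8
A^3 = 
  [ -8,   0]
  [ -4,   8]

A^4 = A^3·A:
A^4[1,1] = (-8)(-2) + (0)(-1) = 16
A^4[1,2] = (-8)(0) + (0)(2) = 0
A^4[2,1] = (-4)(-2) + (8)(-1) = 0
A^4[2,2] = (-4)(0) + (8)(2) = 16
A^4 = 
  [ 16,   0]
  [  0,  16]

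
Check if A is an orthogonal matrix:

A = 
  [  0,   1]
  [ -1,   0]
Yes

AᵀA = 
  [  1,   0]
  [  0,   1]
= I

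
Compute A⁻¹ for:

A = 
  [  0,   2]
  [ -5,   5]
det(A) = (0)(5) - (2)(-5) = 10
For a 2×2 matrix, A⁻¹ = (1/det(A)) · [[d, -b], [-c, a]]
    = (1/10) · [[5, -2], [5, 0]]

A⁻¹ = 
  [ 1/2, -1/5]
  [ 1/2,    0]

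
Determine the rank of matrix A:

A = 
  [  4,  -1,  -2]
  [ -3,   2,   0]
Row reduce:
R2 → R2 + (3/4)·R1
REF = 
  [   4,   -1,   -2]
  [   0,  5/4, -3/2]
Pivot columns: 1, 2 → 2 pivots.

rank(A) = 2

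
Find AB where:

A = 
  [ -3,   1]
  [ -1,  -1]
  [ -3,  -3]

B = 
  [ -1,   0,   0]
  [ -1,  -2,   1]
AB = 
  [  2,  -2,   1]
  [  2,   2,  -1]
  [  6,   6,  -3]

A is 3×2 and B is 2×3, so AB is 3×3. Each entry is (row of A)·(column of B):
AB[1,1] = (-3)(-1) + (1)(-1) = 2
AB[1,2] = (-3)(0) + (1)(-2) = -2
AB[1,3] = (-3)(0) + (1)(1) = 1
AB[2,1] = (-1)(-1) + (-1)(-1) = 2
AB[2,2] = (-1)(0) + (-1)(-2) = 2
AB[2,3] = (-1)(0) + (-1)(1) = -1
AB[3,1] = (-3)(-1) + (-3)(-1) = 6
AB[3,2] = (-3)(0) + (-3)(-2) = 6
AB[3,3] = (-3)(0) + (-3)(1) = -3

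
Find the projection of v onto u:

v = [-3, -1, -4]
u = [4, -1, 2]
v·u = (-3)(4) + (-1)(-1) + (-4)(2) = -19
u·u = (4)² + (-1)² + (2)² = 21
proj_u(v) = (v·u / u·u) × u = (-19/21) × u

proj_u(v) = [-76/21, 19/21, -38/21]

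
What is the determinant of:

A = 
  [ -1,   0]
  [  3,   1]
For a 2×2 matrix, det = ad - bc = (-1)(1) - (0)(3) = -1

det(A) = -1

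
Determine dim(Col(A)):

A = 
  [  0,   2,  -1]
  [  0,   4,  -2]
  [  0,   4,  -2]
Row reduce:
R2 → R2 - (2)·R1
R3 → R3 - (2)·R1
REF = 
  [  0,   2,  -1]
  [  0,   0,   0]
  [  0,   0,   0]
Pivot columns: 2 → 1 pivot.
dim(Col(A)) = number of pivot columns = 1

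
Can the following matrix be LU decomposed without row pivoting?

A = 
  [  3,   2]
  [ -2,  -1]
Yes.
A[1,1] = 3 ≠ 0, so Gaussian elimination proceeds without a row swap: multiplier ℓ₂₁ = (-2)/(3) = -2/3, and U[2,2] = -1 - (-2/3)(2) = 1/3.
L = 
  [   1,    0]
  [-2/3,    1]
U = 
  [  3,   2]
  [  0, 1/3]
Check row 2 of LU: [(-2/3)(3), (-2/3)(2) + (1/3)] = [-2, -1] = row 2 of A ✓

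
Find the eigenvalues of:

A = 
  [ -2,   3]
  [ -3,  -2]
tr(A) = -4, det(A) = 13
Characteristic polynomial: λ² - tr(A)λ + det(A) = λ² + 4λ + 13
λ² + 4λ + 13 = 0  ⇒  λ = (-4 ± √((4)² - 4·(13)))/2 = (-4 ± √(-36))/2
  = -2 + 3i,  -2 - 3i

λ = -2 + 3i, -2 - 3i  (≈ -2 + 3i, -2 - 3i)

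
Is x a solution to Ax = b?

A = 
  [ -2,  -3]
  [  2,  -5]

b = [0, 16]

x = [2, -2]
No

Ax = [2, 14] ≠ b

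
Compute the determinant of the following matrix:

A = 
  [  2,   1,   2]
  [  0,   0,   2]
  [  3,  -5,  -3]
26

Cofactor expansion along row 1:
det(A) = (2)·((0)(-3) - (2)(-5)) - (1)·((0)(-3) - (2)(3)) + (2)·((0)(-5) - (0)(3))
  = (2)(10) - (1)(-6) + (2)(0)
  = 26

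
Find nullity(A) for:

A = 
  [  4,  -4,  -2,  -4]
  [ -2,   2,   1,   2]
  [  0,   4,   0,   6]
nullity(A) = 2

Row reduce:
R2 → R2 + (1/2)·R1
Swap R2 ↔ R3
REF = 
  [  4,  -4,  -2,  -4]
  [  0,   4,   0,   6]
  [  0,   0,   0,   0]
Pivot columns: 1, 2 → 2 pivots.
rank(A) = 2, so nullity(A) = 4 - 2 = 2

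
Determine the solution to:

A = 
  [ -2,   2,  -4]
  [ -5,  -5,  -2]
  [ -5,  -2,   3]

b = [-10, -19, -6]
Row reduce the augmented matrix [A|b]:
R2 → R2 - (5/2)·R1
R3 → R3 - (5/2)·R1
R3 → R3 - (7/10)·R2
REF = 
  [  -2,    2,   -4,  -10]
  [   0,  -10,    8,    6]
  [   0,    0, 37/5, 74/5]

Back-substitution:
x₃ = (74/5) / (37/5) = 2
x₂ = (6 - (8)(2)) / (-10) = 1
x₁ = (-10 - (2)(1) - (-4)(2)) / (-2) = 2

x = [2, 1, 2]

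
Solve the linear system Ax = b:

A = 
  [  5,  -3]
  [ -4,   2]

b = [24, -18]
x = [3, -3]

Row reduce the augmented matrix [A|b]:
R2 → R2 + (4/5)·R1
REF = 
  [   5,   -3,   24]
  [   0, -2/5,  6/5]

Back-substitution:
x₂ = (6/5) / (-2/5) = -3
x₁ = (24 - (-3)(-3)) / 5 = 3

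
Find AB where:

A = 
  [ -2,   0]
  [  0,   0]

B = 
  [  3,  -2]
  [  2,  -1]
AB = 
  [ -6,   4]
  [  0,   0]

A is 2×2 and B is 2×2, so AB is 2×2. Each entry is (row of A)·(column of B):
AB[1,1] = (-2)(3) + (0)(2) = -6
AB[1,2] = (-2)(-2) + (0)(-1) = 4
AB[2,1] = (0)(3) + (0)(2) = 0
AB[2,2] = (0)(-2) + (0)(-1) = 0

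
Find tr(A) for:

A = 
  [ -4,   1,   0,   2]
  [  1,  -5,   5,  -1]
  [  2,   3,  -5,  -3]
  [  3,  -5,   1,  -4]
-18

tr(A) = -4 + -5 + -5 + -4 = -18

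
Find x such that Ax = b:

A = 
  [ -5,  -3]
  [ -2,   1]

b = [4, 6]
Row reduce the augmented matrix [A|b]:
R2 → R2 - (2/5)·R1
REF = 
  [  -5,   -3,    4]
  [   0, 11/5, 22/5]

Back-substitution:
x₂ = (22/5) / (11/5) = 2
x₁ = (4 - (-3)(2)) / (-5) = -2

x = [-2, 2]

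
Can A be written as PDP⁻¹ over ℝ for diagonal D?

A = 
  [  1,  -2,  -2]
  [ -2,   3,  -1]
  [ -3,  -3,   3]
No

Characteristic polynomial: det(λI - A) = λ³ - 7λ² + 2λ + 42
By the rational root theorem any rational root is an integer dividing 42; none of those is a root, so p(λ) has no rational roots and hence (being an irreducible cubic) no repeated roots.
Discriminant of the cubic: Δ = -424
Δ < 0 ⇒ one real eigenvalue and a complex-conjugate pair: λ ≈ 4.523 + 0.2382i, 4.523 - 0.2382i, -2.047
Has complex eigenvalues (not diagonalizable over ℝ).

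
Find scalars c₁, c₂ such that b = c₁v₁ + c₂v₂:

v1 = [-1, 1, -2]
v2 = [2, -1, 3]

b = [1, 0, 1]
c1 = 1, c2 = 1

b = 1·v1 + 1·v2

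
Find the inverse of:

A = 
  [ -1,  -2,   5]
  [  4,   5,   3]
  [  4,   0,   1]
det(A) = (-1)·((5)(1) - (3)(0)) - (-2)·((4)(1) - (3)(4)) + (5)·((4)(0) - (5)(4))
  = (-1)(5) - (-2)(-8) + (5)(-20)
  = -121
det(A) = -121 ≠ 0, so A is invertible.

Cofactors Cᵢⱼ = (-1)ⁱ⁺ʲ·Mᵢⱼ:
C = 
  [  5,   8, -20]
  [  2, -21,  -8]
  [-31,  23,   3]

adj(A) = Cᵀ:
adj(A) = 
  [  5,   2, -31]
  [  8, -21,  23]
  [-20,  -8,   3]

A⁻¹ = (-1/121) · adj(A):
A⁻¹ = 
  [ -5/121,  -2/121,  31/121]
  [ -8/121,  21/121, -23/121]
  [ 20/121,   8/121,  -3/121]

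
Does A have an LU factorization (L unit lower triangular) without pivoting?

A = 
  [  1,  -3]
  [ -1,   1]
Yes.
A[1,1] = 1 ≠ 0, so Gaussian elimination proceeds without a row swap: multiplier ℓ₂₁ = (-1)/(1) = -1, and U[2,2] = 1 - (-1)(-3) = -2.
L = 
  [  1,   0]
  [ -1,   1]
U = 
  [  1,  -3]
  [  0,  -2]
Check row 2 of LU: [(-1)(1), (-1)(-3) + (-2)] = [-1, 1] = row 2 of A ✓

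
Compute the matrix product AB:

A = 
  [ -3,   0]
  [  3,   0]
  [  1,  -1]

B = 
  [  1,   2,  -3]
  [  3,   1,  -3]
AB = 
  [ -3,  -6,   9]
  [  3,   6,  -9]
  [ -2,   1,   0]

A is 3×2 and B is 2×3, so AB is 3×3. Each entry is (row of A)·(column of B):
AB[1,1] = (-3)(1) + (0)(3) = -3
AB[1,2] = (-3)(2) + (0)(1) = -6
AB[1,3] = (-3)(-3) + (0)(-3) = 9
AB[2,1] = (3)(1) + (0)(3) = 3
AB[2,2] = (3)(2) + (0)(1) = 6
AB[2,3] = (3)(-3) + (0)(-3) = -9
AB[3,1] = (1)(1) + (-1)(3) = -2
AB[3,2] = (1)(2) + (-1)(1) = 1
AB[3,3] = (1)(-3) + (-1)(-3) = 0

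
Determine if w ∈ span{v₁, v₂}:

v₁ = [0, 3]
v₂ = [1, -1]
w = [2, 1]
Yes

Form the augmented matrix and row-reduce:
[v₁|v₂|w] = 
  [  0,   1,   2]
  [  3,  -1,   1]
Swap R1 ↔ R2
REF = 
  [  3,  -1,   1]
  [  0,   1,   2]

No row of the form [0 0 | nonzero], so the system is consistent. Back-substitution gives c₁ = 1, c₂ = 2: w = (1)·v₁ + (2)·v₂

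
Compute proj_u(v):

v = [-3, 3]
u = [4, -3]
v·u = (-3)(4) + (3)(-3) = -21
u·u = (4)² + (-3)² = 25
proj_u(v) = (v·u / u·u) × u = (-21/25) × u

proj_u(v) = [-84/25, 63/25]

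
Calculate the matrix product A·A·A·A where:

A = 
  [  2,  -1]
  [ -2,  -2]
A^4 = 
  [ 36,   0]
  [  0,  36]

A² = A·A:
A²[1,1] = (2)(2) + (-1)(-2) = 6
A²[1,2] = (2)(-1) + (-1)(-2) = 0
A²[2,1] = (-2)(2) + (-2)(-2) = 0
A²[2,2] = (-2)(-1) + (-2)(-2) = 6
A² = 
  [  6,   0]
  [  0,   6]

A^3 = A^2·A:
A^3[1,1] = (6)(2) + (0)(-2) = 12
A^3[1,2] = (6)(-1) + (0)(-2) = -6
A^3[2,1] = (0)(2) + (6)(-2) = -12
A^3[2,2] = (0)(-1) + (6)(-2) = -12
A^3 = 
  [ 12,  -6]
  [-12, -12]

A^4 = A^3·A:
A^4[1,1] = (12)(2) + (-6)(-2) = 36
A^4[1,2] = (12)(-1) + (-6)(-2) = 0
A^4[2,1] = (-12)(2) + (-12)(-2) = 0
A^4[2,2] = (-12)(-1) + (-12)(-2) = 36
A^4 = 
  [ 36,   0]
  [  0,  36]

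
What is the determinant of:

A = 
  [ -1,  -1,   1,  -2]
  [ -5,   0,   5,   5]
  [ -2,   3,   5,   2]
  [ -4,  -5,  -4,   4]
Cofactor expansion along row 1: det(A) = a₁₁M₁₁ - a₁₂M₁₂ + a₁₃M₁₃ - a₁₄M₁₄

M₁₁ = det[[0, 5, 5]; [3, 5, 2]; [-5, -4, 4]]
  = (0)·((5)(4) - (2)(-4)) - (5)·((3)(4) - (2)(-5)) + (5)·((3)(-4) - (5)(-5))
  = (0)(28) - (5)(22) + (5)(13)
  = -45
M₁₂ = det[[-5, 5, 5]; [-2, 5, 2]; [-4, -4, 4]]
  = (-5)·((5)(4) - (2)(-4)) - (5)·((-2)(4) - (2)(-4)) + (5)·((-2)(-4) - (5)(-4))
  = (-5)(28) - (5)(0) + (5)(28)
  = 0
M₁₃ = det[[-5, 0, 5]; [-2, 3, 2]; [-4, -5, 4]]
  = (-5)·((3)(4) - (2)(-5)) - (0)·((-2)(4) - (2)(-4)) + (5)·((-2)(-5) - (3)(-4))
  = (-5)(22) - (0)(0) + (5)(22)
  = 0
M₁₄ = det[[-5, 0, 5]; [-2, 3, 5]; [-4, -5, -4]]
  = (-5)·((3)(-4) - (5)(-5)) - (0)·((-2)(-4) - (5)(-4)) + (5)·((-2)(-5) - (3)(-4))
  = (-5)(13) - (0)(28) + (5)(22)
  = 45

det(A) = (-1)(-45) - (-1)(0) + (1)(0) - (-2)(45) = 135

det(A) = 135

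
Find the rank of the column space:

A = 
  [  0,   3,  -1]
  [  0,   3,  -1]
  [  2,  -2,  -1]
dim(Col(A)) = 2

Row reduce:
Swap R1 ↔ R3
R3 → R3 - (1)·R2
REF = 
  [  2,  -2,  -1]
  [  0,   3,  -1]
  [  0,   0,   0]
Pivot columns: 1, 2 → 2 pivots.
dim(Col(A)) = number of pivot columns = 2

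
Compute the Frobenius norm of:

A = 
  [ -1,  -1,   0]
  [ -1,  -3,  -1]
||A||_F = 3.606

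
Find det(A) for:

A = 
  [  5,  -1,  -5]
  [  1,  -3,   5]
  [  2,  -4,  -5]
150

Cofactor expansion along row 1:
det(A) = (5)·((-3)(-5) - (5)(-4)) - (-1)·((1)(-5) - (5)(2)) + (-5)·((1)(-4) - (-3)(2))
  = (5)(35) - (-1)(-15) + (-5)(2)
  = 150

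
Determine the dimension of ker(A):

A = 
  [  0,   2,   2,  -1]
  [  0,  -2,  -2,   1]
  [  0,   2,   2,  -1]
nullity(A) = 3

Row reduce:
R2 → R2 + (1)·R1
R3 → R3 - (1)·R1
REF = 
  [  0,   2,   2,  -1]
  [  0,   0,   0,   0]
  [  0,   0,   0,   0]
Pivot columns: 2 → 1 pivot.
rank(A) = 1, so nullity(A) = 4 - 1 = 3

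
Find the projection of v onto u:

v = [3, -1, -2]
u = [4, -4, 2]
proj_u(v) = [4/3, -4/3, 2/3]

v·u = (3)(4) + (-1)(-4) + (-2)(2) = 12
u·u = (4)² + (-4)² + (2)² = 36
proj_u(v) = (v·u / u·u) × u = (12/36) × u = (1/3) × u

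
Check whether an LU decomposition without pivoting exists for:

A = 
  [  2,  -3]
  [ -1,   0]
Yes.
A[1,1] = 2 ≠ 0, so Gaussian elimination proceeds without a row swap: multiplier ℓ₂₁ = (-1)/(2) = -1/2, and U[2,2] = 0 - (-1/2)(-3) = -3/2.
L = 
  [   1,    0]
  [-1/2,    1]
U = 
  [   2,   -3]
  [   0, -3/2]
Check row 2 of LU: [(-1/2)(2), (-1/2)(-3) + (-3/2)] = [-1, 0] = row 2 of A ✓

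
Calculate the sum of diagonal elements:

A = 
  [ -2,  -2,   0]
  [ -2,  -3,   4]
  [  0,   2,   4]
-1

tr(A) = -2 + -3 + 4 = -1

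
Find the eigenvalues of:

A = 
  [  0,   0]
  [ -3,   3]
tr(A) = 3, det(A) = 0
Characteristic polynomial: λ² - tr(A)λ + det(A) = λ² - 3λ
λ² - 3λ = λ(λ - 3)

λ = 3, 0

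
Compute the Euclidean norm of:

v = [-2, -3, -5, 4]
7.348

||v||₂ = √((-2)² + (-3)² + (-5)² + (4)²) = √54 = 7.348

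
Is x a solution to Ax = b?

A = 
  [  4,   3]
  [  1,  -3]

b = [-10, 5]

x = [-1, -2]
Yes

Ax = [-10, 5] = b ✓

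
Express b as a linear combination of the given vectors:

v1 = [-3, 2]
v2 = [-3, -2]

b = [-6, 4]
c1 = 2, c2 = 0

b = 2·v1 + 0·v2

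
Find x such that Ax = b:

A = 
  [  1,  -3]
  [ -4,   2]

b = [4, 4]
Row reduce the augmented matrix [A|b]:
R2 → R2 + (4)·R1
REF = 
  [  1,  -3,   4]
  [  0, -10,  20]

Back-substitution:
x₂ = 20 / (-10) = -2
x₁ = (4 - (-3)(-2)) / 1 = -2

x = [-2, -2]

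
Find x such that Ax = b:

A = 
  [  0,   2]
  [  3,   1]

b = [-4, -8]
x = [-2, -2]

Row reduce the augmented matrix [A|b]:
Swap R1 ↔ R2
REF = 
  [  3,   1,  -8]
  [  0,   2,  -4]

Back-substitution:
x₂ = (-4) / 2 = -2
x₁ = (-8 - (1)(-2)) / 3 = -2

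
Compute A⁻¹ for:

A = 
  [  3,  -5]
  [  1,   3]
det(A) = (3)(3) - (-5)(1) = 14
For a 2×2 matrix, A⁻¹ = (1/det(A)) · [[d, -b], [-c, a]]
    = (1/14) · [[3, 5], [-1, 3]]

A⁻¹ = 
  [ 3/14,  5/14]
  [-1/14,  3/14]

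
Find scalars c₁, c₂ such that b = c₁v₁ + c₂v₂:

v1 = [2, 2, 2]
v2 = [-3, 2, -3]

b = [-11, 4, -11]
c1 = -1, c2 = 3

b = -1·v1 + 3·v2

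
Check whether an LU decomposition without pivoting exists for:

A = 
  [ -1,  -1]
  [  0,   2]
Yes.
A[1,1] = -1 ≠ 0, so Gaussian elimination proceeds without a row swap: multiplier ℓ₂₁ = (0)/(-1) = 0, and U[2,2] = 2 - (0)(-1) = 2.
L = 
  [  1,   0]
  [  0,   1]
U = 
  [ -1,  -1]
  [  0,   2]
Check row 2 of LU: [(0)(-1), (0)(-1) + 2] = [0, 2] = row 2 of A ✓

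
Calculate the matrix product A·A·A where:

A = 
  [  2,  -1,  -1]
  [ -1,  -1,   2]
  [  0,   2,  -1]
A^3 = 
  [ 13,  -8,  -8]
  [ -8, -11,  16]
  [  0,  16, -11]

A² = A·A:
A²[1,1] = (2)(2) + (-1)(-1) + (-1)(0) = 5
A²[1,2] = (2)(-1) + (-1)(-1) + (-1)(2) = -3
A²[1,3] = (2)(-1) + (-1)(2) + (-1)(-1) = -3
A²[2,1] = (-1)(2) + (-1)(-1) + (2)(0) = -1
A²[2,2] = (-1)(-1) + (-1)(-1) + (2)(2) = 6
A²[2,3] = (-1)(-1) + (-1)(2) + (2)(-1) = -3
A²[3,1] = (0)(2) + (2)(-1) + (-1)(0) = -2
A²[3,2] = (0)(-1) + (2)(-1) + (-1)(2) = -4
A²[3,3] = (0)(-1) + (2)(2) + (-1)(-1) = 5
A² = 
  [  5,  -3,  -3]
  [ -1,   6,  -3]
  [ -2,  -4,   5]

A^3 = A^2·A:
A^3[1,1] = (5)(2) + (-3)(-1) + (-3)(0) = 13
A^3[1,2] = (5)(-1) + (-3)(-1) + (-3)(2) = -8
A^3[1,3] = (5)(-1) + (-3)(2) + (-3)(-1) = -8
A^3[2,1] = (-1)(2) + (6)(-1) + (-3)(0) = -8
A^3[2,2] = (-1)(-1) + (6)(-1) + (-3)(2) = -11
A^3[2,3] = (-1)(-1) + (6)(2) + (-3)(-1) = 16
A^3[3,1] = (-2)(2) + (-4)(-1) + (5)(0) = 0
A^3[3,2] = (-2)(-1) + (-4)(-1) + (5)(2) = 16
A^3[3,3] = (-2)(-1) + (-4)(2) + (5)(-1) = -11
A^3 = 
  [ 13,  -8,  -8]
  [ -8, -11,  16]
  [  0,  16, -11]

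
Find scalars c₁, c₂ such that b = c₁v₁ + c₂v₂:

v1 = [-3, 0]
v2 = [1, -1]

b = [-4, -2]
c1 = 2, c2 = 2

b = 2·v1 + 2·v2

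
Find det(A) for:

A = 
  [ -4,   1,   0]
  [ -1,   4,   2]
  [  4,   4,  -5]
Cofactor expansion along row 1:
det(A) = (-4)·((4)(-5) - (2)(4)) - (1)·((-1)(-5) - (2)(4)) + (0)·((-1)(4) - (4)(4))
  = (-4)(-28) - (1)(-3) + (0)(-20)
  = 115

det(A) = 115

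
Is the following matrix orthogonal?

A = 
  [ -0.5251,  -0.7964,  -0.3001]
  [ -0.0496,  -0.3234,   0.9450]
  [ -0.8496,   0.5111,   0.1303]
Yes

AᵀA = 
  [  1,   0,   0]
  [  0,   1.0001,   0]
  [  0,   0,   1.0001]
≈ I (equal to I up to the 4-dp rounding of the entries)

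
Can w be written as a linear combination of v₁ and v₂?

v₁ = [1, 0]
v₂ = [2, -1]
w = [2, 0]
Yes

Form the augmented matrix and row-reduce:
[v₁|v₂|w] = 
  [  1,   2,   2]
  [  0,  -1,   0]
(already in echelon form — no row operations needed)

No row of the form [0 0 | nonzero], so the system is consistent. Back-substitution gives c₁ = 2, c₂ = 0: w = (2)·v₁ + (0)·v₂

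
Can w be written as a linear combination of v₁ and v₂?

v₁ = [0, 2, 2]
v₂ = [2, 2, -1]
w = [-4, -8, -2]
Yes

Form the augmented matrix and row-reduce:
[v₁|v₂|w] = 
  [  0,   2,  -4]
  [  2,   2,  -8]
  [  2,  -1,  -2]
Swap R1 ↔ R2
R3 → R3 - (1)·R1
R3 → R3 + (3/2)·R2
REF = 
  [  2,   2,  -8]
  [  0,   2,  -4]
  [  0,   0,   0]

No row of the form [0 0 | nonzero], so the system is consistent. Back-substitution gives c₁ = -2, c₂ = -2: w = (-2)·v₁ + (-2)·v₂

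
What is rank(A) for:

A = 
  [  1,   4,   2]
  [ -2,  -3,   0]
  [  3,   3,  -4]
rank(A) = 3

Row reduce:
R2 → R2 + (2)·R1
R3 → R3 - (3)·R1
R3 → R3 + (9/5)·R2
REF = 
  [    1,     4,     2]
  [    0,     5,     4]
  [    0,     0, -14/5]
Pivot columns: 1, 2, 3 → 3 pivots.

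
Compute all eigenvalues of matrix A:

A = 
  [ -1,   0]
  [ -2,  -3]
λ = -1, -3

tr(A) = -4, det(A) = 3
Characteristic polynomial: λ² - tr(A)λ + det(A) = λ² + 4λ + 3
λ² + 4λ + 3 = (λ + 3)(λ + 1)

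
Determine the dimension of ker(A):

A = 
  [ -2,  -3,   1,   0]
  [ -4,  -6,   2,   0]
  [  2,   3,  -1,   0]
nullity(A) = 3

Row reduce:
R2 → R2 - (2)·R1
R3 → R3 + (1)·R1
REF = 
  [ -2,  -3,   1,   0]
  [  0,   0,   0,   0]
  [  0,   0,   0,   0]
Pivot columns: 1 → 1 pivot.
rank(A) = 1, so nullity(A) = 4 - 1 = 3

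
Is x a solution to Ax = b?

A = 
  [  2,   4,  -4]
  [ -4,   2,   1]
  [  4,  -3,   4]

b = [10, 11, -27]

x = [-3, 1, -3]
Yes

Ax = [10, 11, -27] = b ✓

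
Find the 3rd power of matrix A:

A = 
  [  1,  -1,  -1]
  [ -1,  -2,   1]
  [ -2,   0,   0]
A² = A·A:
A²[1,1] = (1)(1) + (-1)(-1) + (-1)(-2) = 4
A²[1,2] = (1)(-1) + (-1)(-2) + (-1)(0) = 1
A²[1,3] = (1)(-1) + (-1)(1) + (-1)(0) = -2
A²[2,1] = (-1)(1) + (-2)(-1) + (1)(-2) = -1
A²[2,2] = (-1)(-1) + (-2)(-2) + (1)(0) = 5
A²[2,3] = (-1)(-1) + (-2)(1) + (1)(0) = -1
A²[3,1] = (-2)(1) + (0)(-1) + (0)(-2) = -2
A²[3,2] = (-2)(-1) + (0)(-2) + (0)(0) = 2
A²[3,3] = (-2)(-1) + (0)(1) + (0)(0) = 2
A² = 
  [  4,   1,  -2]
  [ -1,   5,  -1]
  [ -2,   2,   2]

A^3 = A^2·A:
A^3[1,1] = (4)(1) + (1)(-1) + (-2)(-2) = 7
A^3[1,2] = (4)(-1) + (1)(-2) + (-2)(0) = -6
A^3[1,3] = (4)(-1) + (1)(1) + (-2)(0) = -3
A^3[2,1] = (-1)(1) + (5)(-1) + (-1)(-2) = -4
A^3[2,2] = (-1)(-1) + (5)(-2) + (-1)(0) = -9
A^3[2,3] = (-1)(-1) + (5)(1) + (-1)(0) = 6
A^3[3,1] = (-2)(1) + (2)(-1) + (2)(-2) = -8
A^3[3,2] = (-2)(-1) + (2)(-2) + (2)(0) = -2
A^3[3,3] = (-2)(-1) + (2)(1) + (2)(0) = 4
A^3 = 
  [  7,  -6,  -3]
  [ -4,  -9,   6]
  [ -8,  -2,   4]

Therefore
A^3 = 
  [  7,  -6,  -3]
  [ -4,  -9,   6]
  [ -8,  -2,   4]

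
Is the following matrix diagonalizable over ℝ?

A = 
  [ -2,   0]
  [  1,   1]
Yes

tr(A) = -1, det(A) = -2
Characteristic polynomial: λ² - tr(A)λ + det(A) = λ² + λ - 2
λ² + λ - 2 = (λ + 2)(λ - 1)
Eigenvalues: 1, -2
λ=-2: alg. mult. = 1, geom. mult. = 2 - rank(A - (-2)I) = 2 - 1 = 1
λ=1: alg. mult. = 1, geom. mult. = 2 - rank(A - (1)I) = 2 - 1 = 1
Sum of geometric multiplicities equals n, so A has n independent eigenvectors.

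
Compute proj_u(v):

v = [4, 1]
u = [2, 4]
v·u = (4)(2) + (1)(4) = 12
u·u = (2)² + (4)² = 20
proj_u(v) = (v·u / u·u) × u = (12/20) × u = (3/5) × u

proj_u(v) = [6/5, 12/5]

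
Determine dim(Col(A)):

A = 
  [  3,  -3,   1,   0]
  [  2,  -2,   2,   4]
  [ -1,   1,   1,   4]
dim(Col(A)) = 2

Row reduce:
R2 → R2 - (2/3)·R1
R3 → R3 + (1/3)·R1
R3 → R3 - (1)·R2
REF = 
  [  3,  -3,   1,   0]
  [  0,   0, 4/3,   4]
  [  0,   0,   0,   0]
Pivot columns: 1, 3 → 2 pivots.
dim(Col(A)) = number of pivot columns = 2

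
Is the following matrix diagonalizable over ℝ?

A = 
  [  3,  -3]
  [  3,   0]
No

tr(A) = 3, det(A) = 9
Characteristic polynomial: λ² - tr(A)λ + det(A) = λ² - 3λ + 9
λ² - 3λ + 9 = 0  ⇒  λ = (3 ± √((-3)² - 4·(9)))/2 = (3 ± √(-27))/2
  = (3 + 3i√3)/2,  (3 - 3i√3)/2
Eigenvalues: (3 + 3i√3)/2, (3 - 3i√3)/2  (≈ 1.5 + 2.598i, 1.5 - 2.598i)
Has complex eigenvalues (not diagonalizable over ℝ).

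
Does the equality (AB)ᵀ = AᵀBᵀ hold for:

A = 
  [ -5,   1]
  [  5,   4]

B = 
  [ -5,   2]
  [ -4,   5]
No

(AB)ᵀ = 
  [ 21, -41]
  [ -5,  30]

AᵀBᵀ = 
  [ 35,  45]
  [  3,  16]

The two matrices differ, so (AB)ᵀ ≠ AᵀBᵀ in general. The correct identity is (AB)ᵀ = BᵀAᵀ.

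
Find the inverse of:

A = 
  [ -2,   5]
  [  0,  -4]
det(A) = (-2)(-4) - (5)(0) = 8
For a 2×2 matrix, A⁻¹ = (1/det(A)) · [[d, -b], [-c, a]]
    = (1/8) · [[-4, -5], [0, -2]]

A⁻¹ = 
  [-1/2, -5/8]
  [   0, -1/4]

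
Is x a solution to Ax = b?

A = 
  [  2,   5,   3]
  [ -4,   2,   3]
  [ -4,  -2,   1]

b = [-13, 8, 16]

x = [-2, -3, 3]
No

Ax = [-10, 11, 17] ≠ b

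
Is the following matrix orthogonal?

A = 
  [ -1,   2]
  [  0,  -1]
No

AᵀA = 
  [  1,  -2]
  [ -2,   5]
≠ I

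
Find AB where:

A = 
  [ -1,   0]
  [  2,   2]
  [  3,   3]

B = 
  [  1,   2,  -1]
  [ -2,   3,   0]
AB = 
  [ -1,  -2,   1]
  [ -2,  10,  -2]
  [ -3,  15,  -3]

A is 3×2 and B is 2×3, so AB is 3×3. Each entry is (row of A)·(column of B):
AB[1,1] = (-1)(1) + (0)(-2) = -1
AB[1,2] = (-1)(2) + (0)(3) = -2
AB[1,3] = (-1)(-1) + (0)(0) = 1
AB[2,1] = (2)(1) + (2)(-2) = -2
AB[2,2] = (2)(2) + (2)(3) = 10
AB[2,3] = (2)(-1) + (2)(0) = -2
AB[3,1] = (3)(1) + (3)(-2) = -3
AB[3,2] = (3)(2) + (3)(3) = 15
AB[3,3] = (3)(-1) + (3)(0) = -3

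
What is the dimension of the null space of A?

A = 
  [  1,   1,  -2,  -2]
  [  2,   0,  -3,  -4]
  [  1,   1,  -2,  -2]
nullity(A) = 2

Row reduce:
R2 → R2 - (2)·R1
R3 → R3 - (1)·R1
REF = 
  [  1,   1,  -2,  -2]
  [  0,  -2,   1,   0]
  [  0,   0,   0,   0]
Pivot columns: 1, 2 → 2 pivots.
rank(A) = 2, so nullity(A) = 4 - 2 = 2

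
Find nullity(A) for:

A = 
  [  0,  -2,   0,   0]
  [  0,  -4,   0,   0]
nullity(A) = 3

Row reduce:
R2 → R2 - (2)·R1
REF = 
  [  0,  -2,   0,   0]
  [  0,   0,   0,   0]
Pivot columns: 2 → 1 pivot.
rank(A) = 1, so nullity(A) = 4 - 1 = 3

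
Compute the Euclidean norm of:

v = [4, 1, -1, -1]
4.359

||v||₂ = √((4)² + (1)² + (-1)² + (-1)²) = √19 = 4.359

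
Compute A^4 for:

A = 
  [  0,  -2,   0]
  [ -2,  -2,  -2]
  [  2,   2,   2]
A² = A·A:
A²[1,1] = (0)(0) + (-2)(-2) + (0)(2) = 4
A²[1,2] = (0)(-2) + (-2)(-2) + (0)(2) = 4
A²[1,3] = (0)(0) + (-2)(-2) + (0)(2) = 4
A²[2,1] = (-2)(0) + (-2)(-2) + (-2)(2) = 0
A²[2,2] = (-2)(-2) + (-2)(-2) + (-2)(2) = 4
A²[2,3] = (-2)(0) + (-2)(-2) + (-2)(2) = 0
A²[3,1] = (2)(0) + (2)(-2) + (2)(2) = 0
A²[3,2] = (2)(-2) + (2)(-2) + (2)(2) = -4
A²[3,3] = (2)(0) + (2)(-2) + (2)(2) = 0
A² = 
  [  4,   4,   4]
  [  0,   4,   0]
  [  0,  -4,   0]

A^3 = A^2·A:
A^3[1,1] = (4)(0) + (4)(-2) + (4)(2) = 0
A^3[1,2] = (4)(-2) + (4)(-2) + (4)(2) = -8
A^3[1,3] = (4)(0) + (4)(-2) + (4)(2) = 0
A^3[2,1] = (0)(0) + (4)(-2) + (0)(2) = -8
A^3[2,2] = (0)(-2) + (4)(-2) + (0)(2) = -8
A^3[2,3] = (0)(0) + (4)(-2) + (0)(2) = -8
A^3[3,1] = (0)(0) + (-4)(-2) + (0)(2) = 8
A^3[3,2] = (0)(-2) + (-4)(-2) + (0)(2) = 8
A^3[3,3] = (0)(0) + (-4)(-2) + (0)(2) = 8
A^3 = 
  [  0,  -8,   0]
  [ -8,  -8,  -8]
  [  8,   8,   8]

A^4 = A^3·A:
A^4[1,1] = (0)(0) + (-8)(-2) + (0)(2) = 16
A^4[1,2] = (0)(-2) + (-8)(-2) + (0)(2) = 16
A^4[1,3] = (0)(0) + (-8)(-2) + (0)(2) = 16
A^4[2,1] = (-8)(0) + (-8)(-2) + (-8)(2) = 0
A^4[2,2] = (-8)(-2) + (-8)(-2) + (-8)(2) = 16
A^4[2,3] = (-8)(0) + (-8)(-2) + (-8)(2) = 0
A^4[3,1] = (8)(0) + (8)(-2) + (8)(2) = 0
A^4[3,2] = (8)(-2) + (8)(-2) + (8)(2) = -16
A^4[3,3] = (8)(0) + (8)(-2) + (8)(2) = 0
A^4 = 
  [ 16,  16,  16]
  [  0,  16,   0]
  [  0, -16,   0]

Therefore
A^4 = 
  [ 16,  16,  16]
  [  0,  16,   0]
  [  0, -16,   0]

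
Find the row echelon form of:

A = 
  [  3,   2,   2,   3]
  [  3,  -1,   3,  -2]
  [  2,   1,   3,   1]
Row operations:
R2 → R2 - (1)·R1
R3 → R3 - (2/3)·R1
R3 → R3 - (1/9)·R2

Resulting echelon form:
REF = 
  [   3,    2,    2,    3]
  [   0,   -3,    1,   -5]
  [   0,    0, 14/9, -4/9]

Rank = 3 (number of non-zero pivot rows).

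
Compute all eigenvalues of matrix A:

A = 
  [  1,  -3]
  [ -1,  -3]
λ = -1 + √7, -1 - √7  (≈ 1.646, -3.646)

tr(A) = -2, det(A) = -6
Characteristic polynomial: λ² - tr(A)λ + det(A) = λ² + 2λ - 6
λ² + 2λ - 6 = 0  ⇒  λ = (-2 ± √((2)² - 4·(-6)))/2 = (-2 ± √(28))/2
  = -1 + √7,  -1 - √7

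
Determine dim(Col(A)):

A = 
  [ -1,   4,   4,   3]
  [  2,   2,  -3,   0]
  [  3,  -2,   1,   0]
dim(Col(A)) = 3

Row reduce:
R2 → R2 + (2)·R1
R3 → R3 + (3)·R1
R3 → R3 - (1)·R2
REF = 
  [ -1,   4,   4,   3]
  [  0,  10,   5,   6]
  [  0,   0,   8,   3]
Pivot columns: 1, 2, 3 → 3 pivots.
dim(Col(A)) = number of pivot columns = 3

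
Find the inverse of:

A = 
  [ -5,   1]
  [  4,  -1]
det(A) = (-5)(-1) - (1)(4) = 1
For a 2×2 matrix, A⁻¹ = (1/det(A)) · [[d, -b], [-c, a]]
    = (1) · [[-1, -1], [-4, -5]]

A⁻¹ = 
  [ -1,  -1]
  [ -4,  -5]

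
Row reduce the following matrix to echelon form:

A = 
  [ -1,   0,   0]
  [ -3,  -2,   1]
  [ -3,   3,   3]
Row operations:
R2 → R2 - (3)·R1
R3 → R3 - (3)·R1
R3 → R3 + (3/2)·R2

Resulting echelon form:
REF = 
  [ -1,   0,   0]
  [  0,  -2,   1]
  [  0,   0, 9/2]

Rank = 3 (number of non-zero pivot rows).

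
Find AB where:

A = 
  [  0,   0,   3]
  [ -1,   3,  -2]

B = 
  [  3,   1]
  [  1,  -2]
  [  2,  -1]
A is 2×3 and B is 3×2, so AB is 2×2. Each entry is (row of A)·(column of B):
AB[1,1] = (0)(3) + (0)(1) + (3)(2) = 6
AB[1,2] = (0)(1) + (0)(-2) + (3)(-1) = -3
AB[2,1] = (-1)(3) + (3)(1) + (-2)(2) = -4
AB[2,2] = (-1)(1) + (3)(-2) + (-2)(-1) = -5

AB = 
  [  6,  -3]
  [ -4,  -5]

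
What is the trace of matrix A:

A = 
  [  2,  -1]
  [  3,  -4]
-2

tr(A) = 2 + -4 = -2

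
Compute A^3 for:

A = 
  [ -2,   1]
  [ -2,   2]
A² = A·A:
A²[1,1] = (-2)(-2) + (1)(-2) = 2
A²[1,2] = (-2)(1) + (1)(2) = 0
A²[2,1] = (-2)(-2) + (2)(-2) = 0
A²[2,2] = (-2)(1) + (2)(2) = 2
A² = 
  [  2,   0]
  [  0,   2]

A^3 = A^2·A:
A^3[1,1] = (2)(-2) + (0)(-2) = -4
A^3[1,2] = (2)(1) + (0)(2) = 2
A^3[2,1] = (0)(-2) + (2)(-2) = -4
A^3[2,2] = (0)(1) + (2)(2) = 4
A^3 = 
  [ -4,   2]
  [ -4,   4]

Therefore
A^3 = 
  [ -4,   2]
  [ -4,   4]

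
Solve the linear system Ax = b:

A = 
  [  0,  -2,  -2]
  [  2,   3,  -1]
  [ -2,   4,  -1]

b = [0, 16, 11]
x = [2, 3, -3]

Row reduce the augmented matrix [A|b]:
Swap R1 ↔ R2
R3 → R3 + (1)·R1
R3 → R3 + (7/2)·R2
REF = 
  [  2,   3,  -1,  16]
  [  0,  -2,  -2,   0]
  [  0,   0,  -9,  27]

Back-substitution:
x₃ = 27 / (-9) = -3
x₂ = (0 - (-2)(-3)) / (-2) = 3
x₁ = (16 - (3)(3) - (-1)(-3)) / 2 = 2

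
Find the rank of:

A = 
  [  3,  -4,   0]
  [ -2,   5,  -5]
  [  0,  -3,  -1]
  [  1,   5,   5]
Row reduce:
R2 → R2 + (2/3)·R1
R4 → R4 - (1/3)·R1
R3 → R3 + (9/7)·R2
R4 → R4 - (19/7)·R2
R4 → R4 + (5/2)·R3
REF = 
  [    3,    -4,     0]
  [    0,   7/3,    -5]
  [    0,     0, -52/7]
  [    0,     0,     0]
Pivot columns: 1, 2, 3 → 3 pivots.

rank(A) = 3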